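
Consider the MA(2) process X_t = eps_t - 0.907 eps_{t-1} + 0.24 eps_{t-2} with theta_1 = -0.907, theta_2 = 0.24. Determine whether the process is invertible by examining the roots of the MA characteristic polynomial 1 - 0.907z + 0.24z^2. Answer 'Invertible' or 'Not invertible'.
\text{Invertible}

The MA(q) characteristic polynomial is P(z) = 1 - 0.907z + 0.24z^2.
Invertibility requires all roots to lie outside the unit circle, i.e. |z| > 1 for every root.
Set 1 + (-0.907) z + (0.24) z^2 = 0, i.e. a z^2 + b z + c = 0 with a = 0.24, b = -0.907, c = 1.
Discriminant D = b^2 - 4ac = (-0.907)^2 - 4*(0.24)*1 = 0.822649 - (0.96) = -0.137351.
D < 0, so the roots are the complex-conjugate pair z = (-b +/- i sqrt(-D)) / (2a) = 1.8896 +/- 0.7721i.
For a conjugate pair |z|^2 = z * conj(z) = (product of roots) = c/a = 1/(0.24) = 4.166667, so |z| = sqrt(4.166667) = 2.0412 for both roots.
Moduli of all roots: 2.0412, 2.0412.
All moduli strictly greater than 1? Yes.
Verdict: Invertible.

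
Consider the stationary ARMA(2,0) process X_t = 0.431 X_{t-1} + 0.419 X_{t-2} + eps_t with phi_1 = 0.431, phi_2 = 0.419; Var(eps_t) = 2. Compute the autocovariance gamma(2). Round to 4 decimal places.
\gamma(2) = 3.9851

Multiply the model equation by X_{t-k} and take expectations. With theta_0 = psi_0 = 1 and psi_j the MA(infinity) weights, this gives
  gamma(k) - sum_i phi_i gamma(k-i) = c_k,
  c_k = sigma^2 * sum_{j=k..q} theta_j psi_{j-k}   (c_k = 0 for k > q),
using gamma(-m) = gamma(m).
Pure AR (q = 0): c_0 = sigma^2 = 2, c_k = 0 for k >= 1.
Equations for k = 0, 1, 2 (AR order 2, c_2 = 0):
  (E0) gamma(0) = phi_1 gamma(1) + phi_2 gamma(2) + c_0
  (E1) gamma(1) = phi_1 gamma(0) + phi_2 gamma(1) + c_1
  (E2) gamma(2) = phi_1 gamma(1) + phi_2 gamma(0)
From (E1): gamma(1) = A gamma(0) + B with
  A = phi_1 / (1 - phi_2) = 0.431 / 0.581 = 0.741824,   B = c_1 / (1 - phi_2) = 0 / 0.581 = 0.
Insert (E2) into (E0): gamma(0) (1 - phi_2^2) = phi_1 (1 + phi_2) gamma(1) + c_0.
  phi_1 (1 + phi_2) = (0.431)(1.419) = 0.611589,   1 - phi_2^2 = 0.824439.
Replace gamma(1) by A gamma(0) + B and collect gamma(0):
  gamma(0) [0.824439 - (0.611589)(0.741824)] = c_0 = 2
  gamma(0) * 0.370747 = 2
  gamma(0) = 2 / 0.370747 = 5.394509.
  gamma(1) = A gamma(0) = (0.741824)(5.394509) = 4.001779.
  gamma(2) = phi_1 gamma(1) + phi_2 gamma(0) = (0.431)(4.001779) + (0.419)(5.394509) = 3.985066.
Therefore gamma(2) = 3.9851 (to 4 decimal places).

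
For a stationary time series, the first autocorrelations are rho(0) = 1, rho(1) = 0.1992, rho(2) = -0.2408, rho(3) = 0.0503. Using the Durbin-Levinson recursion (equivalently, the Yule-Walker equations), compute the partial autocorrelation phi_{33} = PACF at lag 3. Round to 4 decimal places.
\phi_{33} = 0.1941

The PACF at lag k is phi_{kk}, the last component of the solution
to the Yule-Walker system G_k phi = r_k where
  (G_k)_{ij} = rho(|i - j|), (r_k)_i = rho(i), i,j = 1..k.
Equivalently, Durbin-Levinson gives phi_{kk} iteratively:
  phi_{11} = rho(1)
  phi_{kk} = [rho(k) - sum_{j=1..k-1} phi_{k-1,j} rho(k-j)]
            / [1 - sum_{j=1..k-1} phi_{k-1,j} rho(j)],
  phi_{k,j} = phi_{k-1,j} - phi_{kk} phi_{k-1,k-j},  j = 1..k-1.
Step k = 1:
  phi_11 = rho(1) = 0.1992.
Step k = 2:
  phi_22 = [rho(2) - phi_11 rho(1)] / [1 - phi_11 rho(1)] = [-0.2408 - (0.1992)(0.1992)] / [1 - (0.1992)(0.1992)]
         = -0.28048064 / 0.96031936 = -0.29207.
  Update: phi_21 = phi_11 - phi_22 phi_11 = 0.1992 - (-0.29207)(0.1992) = 0.25738.
Step k = 3:
  phi_33 = [rho(3) - phi_21 rho(2) - phi_22 rho(1)] / [1 - phi_21 rho(1) - phi_22 rho(2)]
    numerator   = 0.0503 - (0.25738)(-0.2408) - (-0.29207)(0.1992) = 0.17045757
    denominator = 1 - (0.25738)(0.1992) - (-0.29207)(-0.2408) = 0.87839933
  phi_33 = 0.17045757 / 0.87839933 = 0.1941.
Therefore phi_{33} = 0.1941.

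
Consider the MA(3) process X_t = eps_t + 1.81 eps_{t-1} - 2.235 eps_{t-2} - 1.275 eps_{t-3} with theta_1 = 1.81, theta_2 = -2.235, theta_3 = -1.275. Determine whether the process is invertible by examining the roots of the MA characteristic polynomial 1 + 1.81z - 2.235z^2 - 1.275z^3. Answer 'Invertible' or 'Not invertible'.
\text{Not invertible}

The MA(q) characteristic polynomial is P(z) = 1 + 1.81z - 2.235z^2 - 1.275z^3.
Invertibility requires all roots to lie outside the unit circle, i.e. |z| > 1 for every root.
Degree 3: look for a simple real root z0 first, then factor out (1 - z/z0) and solve the remaining quadratic.
Testing z0 = -0.4: P(-0.4) = 1 + (1.81)(-0.4) + (-2.235)(-0.4)^2 + (-1.275)(-0.4)^3
  = 1 + (-0.724) + (-0.3576) + (0.0816) = 0.  So z_0 = -0.4 is a root, |z_0| = 0.4.
Divide out the factor (1 + 2.5 z) = (1 - z/z0) (since 1/z0 = -2.5):
  P(z) = (1 + 2.5 z)(1 + (-0.69) z + (-0.51) z^2)
  [check: z-coef -0.69 - (-2.5) = 1.81; z^2-coef -0.51 - (-2.5)(-0.69) = -2.235; z^3-coef -(-2.5)(-0.51) = -1.275.]
Remaining roots from the quadratic factor 1 + (-0.69) z + (-0.51) z^2:
  Set 1 + (-0.69) z + (-0.51) z^2 = 0, i.e. a z^2 + b z + c = 0 with a = -0.51, b = -0.69, c = 1.
  Discriminant D = b^2 - 4ac = (-0.69)^2 - 4*(-0.51)*1 = 0.4761 - (-2.04) = 2.5161.
  D >= 0, so the roots are real: z = (-b +/- sqrt(D)) / (2a) = (0.69 +/- 1.586222) / (-1.02).
    z_1 = (0.69 + 1.586222) / (-1.02) = -2.2316,   |z_1| = 2.2316.
    z_2 = (0.69 - 1.586222) / (-1.02) = 0.8786,   |z_2| = 0.8786.
Moduli of all roots: 0.4000, 2.2316, 0.8786.
All moduli strictly greater than 1? No.
Verdict: Not invertible.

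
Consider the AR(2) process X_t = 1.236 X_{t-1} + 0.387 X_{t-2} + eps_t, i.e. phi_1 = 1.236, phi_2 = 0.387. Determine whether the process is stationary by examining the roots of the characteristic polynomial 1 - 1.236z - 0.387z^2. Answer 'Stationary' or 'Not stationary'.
\text{Not stationary}

The AR(p) characteristic polynomial is P(z) = 1 - 1.236z - 0.387z^2.
Stationarity requires all roots to lie outside the unit circle, i.e. |z| > 1 for every root.
Set 1 + (-1.236) z + (-0.387) z^2 = 0, i.e. a z^2 + b z + c = 0 with a = -0.387, b = -1.236, c = 1.
Discriminant D = b^2 - 4ac = (-1.236)^2 - 4*(-0.387)*1 = 1.527696 - (-1.548) = 3.075696.
D >= 0, so the roots are real: z = (-b +/- sqrt(D)) / (2a) = (1.236 +/- 1.753766) / (-0.774).
  z_1 = (1.236 + 1.753766) / (-0.774) = -3.8627,   |z_1| = 3.8627.
  z_2 = (1.236 - 1.753766) / (-0.774) = 0.6689,   |z_2| = 0.6689.
Moduli of all roots: 3.8627, 0.6689.
All moduli strictly greater than 1? No.
Verdict: Not stationary.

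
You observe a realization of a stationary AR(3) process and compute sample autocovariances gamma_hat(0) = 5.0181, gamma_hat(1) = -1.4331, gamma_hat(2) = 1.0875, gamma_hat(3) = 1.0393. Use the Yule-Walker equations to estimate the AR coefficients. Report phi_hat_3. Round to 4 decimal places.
\hat\phi_{3} = 0.3360

The Yule-Walker equations for an AR(p) process read, in matrix form,
  Gamma_p phi = r_p,   with   (Gamma_p)_{ij} = gamma(|i - j|),
                       (r_p)_i = gamma(i),   i,j = 1..p.
Substitute the sample gammas (Toeplitz matrix and right-hand side of size 3):
  Gamma_p = [[5.0181, -1.4331, 1.0875], [-1.4331, 5.0181, -1.4331], [1.0875, -1.4331, 5.0181]]
  r_p     = [-1.4331, 1.0875, 1.0393]
Written out (R1..R3):
  (R1) 5.0181 phi_1 - 1.4331 phi_2 + 1.0875 phi_3 = -1.4331
  (R2) -1.4331 phi_1 + 5.0181 phi_2 - 1.4331 phi_3 = 1.0875
  (R3) 1.0875 phi_1 - 1.4331 phi_2 + 5.0181 phi_3 = 1.0393
Gaussian elimination:
  R2 <- R2 - (-1.4331/5.0181) R1 = R2 - (-0.285586) R1:  4.608826 phi_2 - 1.122525 phi_3 = 0.678226
  R3 <- R3 - (1.0875/5.0181) R1 = R3 - (0.216715) R1:  -1.122525 phi_2 + 4.782422 phi_3 = 1.349875
  R3 <- R3 - (-1.122525/4.608826) R2 = R3 - (-0.24356) R2:  4.50902 phi_3 = 1.515064
Back-substitution:
  phi_hat_3 = 1.515064 / 4.50902 = 0.336007
  phi_hat_2 = (0.678226 - (-1.122525)(0.336007)) / 4.608826 = 0.228996
  phi_hat_1 = (-1.4331 - (-1.4331)(0.228996) - (1.0875)(0.336007)) / 5.0181 = -0.293006
So phi_hat = [-0.2930, 0.2290, 0.3360].
Therefore phi_hat_3 = 0.3360.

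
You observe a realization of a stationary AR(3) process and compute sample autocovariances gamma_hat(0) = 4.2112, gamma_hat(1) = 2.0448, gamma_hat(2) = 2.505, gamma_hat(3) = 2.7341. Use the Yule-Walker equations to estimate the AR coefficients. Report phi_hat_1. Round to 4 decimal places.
\hat\phi_{1} = 0.0460

The Yule-Walker equations for an AR(p) process read, in matrix form,
  Gamma_p phi = r_p,   with   (Gamma_p)_{ij} = gamma(|i - j|),
                       (r_p)_i = gamma(i),   i,j = 1..p.
Substitute the sample gammas (Toeplitz matrix and right-hand side of size 3):
  Gamma_p = [[4.2112, 2.0448, 2.505], [2.0448, 4.2112, 2.0448], [2.505, 2.0448, 4.2112]]
  r_p     = [2.0448, 2.505, 2.7341]
Written out (R1..R3):
  (R1) 4.2112 phi_1 + 2.0448 phi_2 + 2.505 phi_3 = 2.0448
  (R2) 2.0448 phi_1 + 4.2112 phi_2 + 2.0448 phi_3 = 2.505
  (R3) 2.505 phi_1 + 2.0448 phi_2 + 4.2112 phi_3 = 2.7341
Gaussian elimination:
  R2 <- R2 - (2.0448/4.2112) R1 = R2 - (0.485562) R1:  3.218322 phi_2 + 0.828466 phi_3 = 1.512122
  R3 <- R3 - (2.505/4.2112) R1 = R3 - (0.594842) R1:  0.828466 phi_2 + 2.72112 phi_3 = 1.517766
  R3 <- R3 - (0.828466/3.218322) R2 = R3 - (0.257422) R2:  2.507855 phi_3 = 1.128513
Back-substitution:
  phi_hat_3 = 1.128513 / 2.507855 = 0.449991
  phi_hat_2 = (1.512122 - (0.828466)(0.449991)) / 3.218322 = 0.35401
  phi_hat_1 = (2.0448 - (2.0448)(0.35401) - (2.505)(0.449991)) / 4.2112 = 0.045994
So phi_hat = [0.0460, 0.3540, 0.4500].
Therefore phi_hat_1 = 0.0460.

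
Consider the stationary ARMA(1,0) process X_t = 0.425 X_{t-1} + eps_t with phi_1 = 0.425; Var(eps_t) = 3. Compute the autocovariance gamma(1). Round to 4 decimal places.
\gamma(1) = 1.5561

Multiply the model equation by X_{t-k} and take expectations. With theta_0 = psi_0 = 1 and psi_j the MA(infinity) weights, this gives
  gamma(k) - sum_i phi_i gamma(k-i) = c_k,
  c_k = sigma^2 * sum_{j=k..q} theta_j psi_{j-k}   (c_k = 0 for k > q),
using gamma(-m) = gamma(m).
Pure AR (q = 0): c_0 = sigma^2 = 3, c_k = 0 for k >= 1.
Equations for k = 0 and k = 1 (AR order 1):
  gamma(0) = phi_1 gamma(1) + c_0
  gamma(1) = phi_1 gamma(0) + c_1
Substituting the second into the first: gamma(0) (1 - phi_1^2) = c_0 + phi_1 c_1, so
  gamma(0) = c_0 / (1 - phi_1^2) = 3 / (1 - (0.425)^2) = 3 / 0.819375 = 3.661327.
  gamma(1) = phi_1 gamma(0) = (0.425)(3.661327) = 1.556064.
Therefore gamma(1) = 1.5561 (to 4 decimal places).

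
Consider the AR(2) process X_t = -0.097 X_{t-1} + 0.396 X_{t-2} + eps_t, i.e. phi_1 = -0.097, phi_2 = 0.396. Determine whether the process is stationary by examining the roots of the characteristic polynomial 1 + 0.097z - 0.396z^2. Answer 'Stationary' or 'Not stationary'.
\text{Stationary}

The AR(p) characteristic polynomial is P(z) = 1 + 0.097z - 0.396z^2.
Stationarity requires all roots to lie outside the unit circle, i.e. |z| > 1 for every root.
Set 1 + (0.097) z + (-0.396) z^2 = 0, i.e. a z^2 + b z + c = 0 with a = -0.396, b = 0.097, c = 1.
Discriminant D = b^2 - 4ac = (0.097)^2 - 4*(-0.396)*1 = 0.009409 - (-1.584) = 1.593409.
D >= 0, so the roots are real: z = (-b +/- sqrt(D)) / (2a) = (-0.097 +/- 1.262303) / (-0.792).
  z_1 = (-0.097 + 1.262303) / (-0.792) = -1.4713,   |z_1| = 1.4713.
  z_2 = (-0.097 - 1.262303) / (-0.792) = 1.7163,   |z_2| = 1.7163.
Moduli of all roots: 1.4713, 1.7163.
All moduli strictly greater than 1? Yes.
Verdict: Stationary.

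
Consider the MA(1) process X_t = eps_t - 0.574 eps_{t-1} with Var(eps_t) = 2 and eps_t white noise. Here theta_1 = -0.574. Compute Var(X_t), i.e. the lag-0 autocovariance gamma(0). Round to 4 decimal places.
\gamma(0) = 2.6590

For an MA(q) process X_t = eps_t + sum_i theta_i eps_{t-i} with
Var(eps_t) = sigma^2, the variance is
  gamma(0) = sigma^2 * (1 + sum_i theta_i^2).
  sum_i theta_i^2 = (-0.574)^2 = 0.329476.
  gamma(0) = 2 * (1 + 0.329476) = 2 * 1.329476 = 2.658952, which rounds to 2.6590.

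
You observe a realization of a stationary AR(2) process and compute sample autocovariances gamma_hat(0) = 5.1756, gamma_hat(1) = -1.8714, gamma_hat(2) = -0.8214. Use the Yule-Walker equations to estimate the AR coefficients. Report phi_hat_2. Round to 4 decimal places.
\hat\phi_{2} = -0.3330

The Yule-Walker equations for an AR(p) process read, in matrix form,
  Gamma_p phi = r_p,   with   (Gamma_p)_{ij} = gamma(|i - j|),
                       (r_p)_i = gamma(i),   i,j = 1..p.
Substitute the sample gammas (Toeplitz matrix and right-hand side of size 2):
  Gamma_p = [[5.1756, -1.8714], [-1.8714, 5.1756]]
  r_p     = [-1.8714, -0.8214]
Written out:
  5.1756 phi_1 - 1.8714 phi_2 = -1.8714
  -1.8714 phi_1 + 5.1756 phi_2 = -0.8214
Solve by Cramer's rule:
  det = gamma(0)^2 - gamma(1)^2 = (5.1756)^2 - (-1.8714)^2 = 26.78683536 - 3.50213796 = 23.2846974
  phi_hat_1 = [gamma(1) gamma(0) - gamma(1) gamma(2)] / det = [(-1.8714)(5.1756) - (-1.8714)(-0.8214)] / 23.2846974 = -11.2227858 / 23.2846974 = -0.482
  phi_hat_2 = [gamma(0) gamma(2) - gamma(1)^2] / det = [(5.1756)(-0.8214) - (-1.8714)^2] / 23.2846974 = -7.7533758 / 23.2846974 = -0.333
So phi_hat = [-0.4820, -0.3330].
Therefore phi_hat_2 = -0.3330.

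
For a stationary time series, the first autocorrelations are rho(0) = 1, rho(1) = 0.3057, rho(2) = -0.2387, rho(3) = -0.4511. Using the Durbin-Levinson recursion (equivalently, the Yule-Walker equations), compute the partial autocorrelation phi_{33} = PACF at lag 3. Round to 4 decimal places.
\phi_{33} = -0.3050

The PACF at lag k is phi_{kk}, the last component of the solution
to the Yule-Walker system G_k phi = r_k where
  (G_k)_{ij} = rho(|i - j|), (r_k)_i = rho(i), i,j = 1..k.
Equivalently, Durbin-Levinson gives phi_{kk} iteratively:
  phi_{11} = rho(1)
  phi_{kk} = [rho(k) - sum_{j=1..k-1} phi_{k-1,j} rho(k-j)]
            / [1 - sum_{j=1..k-1} phi_{k-1,j} rho(j)],
  phi_{k,j} = phi_{k-1,j} - phi_{kk} phi_{k-1,k-j},  j = 1..k-1.
Step k = 1:
  phi_11 = rho(1) = 0.3057.
Step k = 2:
  phi_22 = [rho(2) - phi_11 rho(1)] / [1 - phi_11 rho(1)] = [-0.2387 - (0.3057)(0.3057)] / [1 - (0.3057)(0.3057)]
         = -0.33215249 / 0.90654751 = -0.366393.
  Update: phi_21 = phi_11 - phi_22 phi_11 = 0.3057 - (-0.366393)(0.3057) = 0.417706.
Step k = 3:
  phi_33 = [rho(3) - phi_21 rho(2) - phi_22 rho(1)] / [1 - phi_21 rho(1) - phi_22 rho(2)]
    numerator   = -0.4511 - (0.417706)(-0.2387) - (-0.366393)(0.3057) = -0.23938723
    denominator = 1 - (0.417706)(0.3057) - (-0.366393)(-0.2387) = 0.78484923
  phi_33 = -0.23938723 / 0.78484923 = -0.305.
Therefore phi_{33} = -0.3050.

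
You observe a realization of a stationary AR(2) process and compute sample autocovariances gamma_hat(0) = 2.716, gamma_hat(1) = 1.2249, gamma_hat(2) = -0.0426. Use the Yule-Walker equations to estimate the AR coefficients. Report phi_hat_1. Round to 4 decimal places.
\hat\phi_{1} = 0.5750

The Yule-Walker equations for an AR(p) process read, in matrix form,
  Gamma_p phi = r_p,   with   (Gamma_p)_{ij} = gamma(|i - j|),
                       (r_p)_i = gamma(i),   i,j = 1..p.
Substitute the sample gammas (Toeplitz matrix and right-hand side of size 2):
  Gamma_p = [[2.716, 1.2249], [1.2249, 2.716]]
  r_p     = [1.2249, -0.0426]
Written out:
  2.716 phi_1 + 1.2249 phi_2 = 1.2249
  1.2249 phi_1 + 2.716 phi_2 = -0.0426
Solve by Cramer's rule:
  det = gamma(0)^2 - gamma(1)^2 = (2.716)^2 - (1.2249)^2 = 7.376656 - 1.50038001 = 5.87627599
  phi_hat_1 = [gamma(1) gamma(0) - gamma(1) gamma(2)] / det = [(1.2249)(2.716) - (1.2249)(-0.0426)] / 5.87627599 = 3.37900914 / 5.87627599 = 0.575
  phi_hat_2 = [gamma(0) gamma(2) - gamma(1)^2] / det = [(2.716)(-0.0426) - (1.2249)^2] / 5.87627599 = -1.61608161 / 5.87627599 = -0.275
So phi_hat = [0.5750, -0.2750].
Therefore phi_hat_1 = 0.5750.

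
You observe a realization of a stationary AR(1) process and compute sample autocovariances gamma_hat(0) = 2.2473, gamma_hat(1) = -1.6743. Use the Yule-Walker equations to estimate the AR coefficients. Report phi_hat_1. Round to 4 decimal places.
\hat\phi_{1} = -0.7450

The Yule-Walker equations for an AR(p) process read, in matrix form,
  Gamma_p phi = r_p,   with   (Gamma_p)_{ij} = gamma(|i - j|),
                       (r_p)_i = gamma(i),   i,j = 1..p.
Substitute the sample gammas (Toeplitz matrix and right-hand side of size 1):
  Gamma_p = [[2.2473]]
  r_p     = [-1.6743]
With p = 1 this is the single equation gamma(0) phi_1 = gamma(1):
  phi_hat_1 = gamma(1) / gamma(0) = -1.6743 / 2.2473 = -0.7450.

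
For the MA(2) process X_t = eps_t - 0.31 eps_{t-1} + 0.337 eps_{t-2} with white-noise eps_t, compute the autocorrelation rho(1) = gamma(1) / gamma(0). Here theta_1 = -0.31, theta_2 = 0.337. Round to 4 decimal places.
\rho(1) = -0.3426

For an MA(q) process with theta_0 = 1, the autocovariance is
  gamma(k) = sigma^2 * sum_{i=0..q-k} theta_i * theta_{i+k},
and rho(k) = gamma(k) / gamma(0). Sigma^2 cancels.
  numerator   = (1)*(-0.31) + (-0.31)*(0.337) = -0.41447.
  denominator = (1)^2 + (-0.31)^2 + (0.337)^2 = 1.209669.
  rho(1) = -0.41447 / 1.209669 = -0.3426.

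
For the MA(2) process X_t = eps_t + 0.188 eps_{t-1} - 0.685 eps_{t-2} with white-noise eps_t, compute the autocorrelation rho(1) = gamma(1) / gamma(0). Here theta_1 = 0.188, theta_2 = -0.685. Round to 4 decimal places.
\rho(1) = 0.0394

For an MA(q) process with theta_0 = 1, the autocovariance is
  gamma(k) = sigma^2 * sum_{i=0..q-k} theta_i * theta_{i+k},
and rho(k) = gamma(k) / gamma(0). Sigma^2 cancels.
  numerator   = (1)*(0.188) + (0.188)*(-0.685) = 0.05922.
  denominator = (1)^2 + (0.188)^2 + (-0.685)^2 = 1.504569.
  rho(1) = 0.05922 / 1.504569 = 0.0394.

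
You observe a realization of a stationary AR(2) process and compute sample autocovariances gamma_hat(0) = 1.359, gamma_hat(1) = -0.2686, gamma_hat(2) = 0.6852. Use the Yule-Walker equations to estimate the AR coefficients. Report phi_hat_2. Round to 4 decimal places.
\hat\phi_{2} = 0.4840

The Yule-Walker equations for an AR(p) process read, in matrix form,
  Gamma_p phi = r_p,   with   (Gamma_p)_{ij} = gamma(|i - j|),
                       (r_p)_i = gamma(i),   i,j = 1..p.
Substitute the sample gammas (Toeplitz matrix and right-hand side of size 2):
  Gamma_p = [[1.359, -0.2686], [-0.2686, 1.359]]
  r_p     = [-0.2686, 0.6852]
Written out:
  1.359 phi_1 - 0.2686 phi_2 = -0.2686
  -0.2686 phi_1 + 1.359 phi_2 = 0.6852
Solve by Cramer's rule:
  det = gamma(0)^2 - gamma(1)^2 = (1.359)^2 - (-0.2686)^2 = 1.846881 - 0.07214596 = 1.77473504
  phi_hat_1 = [gamma(1) gamma(0) - gamma(1) gamma(2)] / det = [(-0.2686)(1.359) - (-0.2686)(0.6852)] / 1.77473504 = -0.18098268 / 1.77473504 = -0.102
  phi_hat_2 = [gamma(0) gamma(2) - gamma(1)^2] / det = [(1.359)(0.6852) - (-0.2686)^2] / 1.77473504 = 0.85904084 / 1.77473504 = 0.484
So phi_hat = [-0.1020, 0.4840].
Therefore phi_hat_2 = 0.4840.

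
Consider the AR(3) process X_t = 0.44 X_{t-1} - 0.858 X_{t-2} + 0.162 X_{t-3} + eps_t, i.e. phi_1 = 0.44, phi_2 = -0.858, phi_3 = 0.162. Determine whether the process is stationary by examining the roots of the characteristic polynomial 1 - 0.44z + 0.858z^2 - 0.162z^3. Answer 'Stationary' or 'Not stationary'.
\text{Stationary}

The AR(p) characteristic polynomial is P(z) = 1 - 0.44z + 0.858z^2 - 0.162z^3.
Stationarity requires all roots to lie outside the unit circle, i.e. |z| > 1 for every root.
Degree 3: look for a simple real root z0 first, then factor out (1 - z/z0) and solve the remaining quadratic.
Testing z0 = 5: P(5) = 1 + (-0.44)(5) + (0.858)(5)^2 + (-0.162)(5)^3
  = 1 + (-2.2) + (21.45) + (-20.25) = 0.  So z_0 = 5 is a root, |z_0| = 5.
Divide out the factor (1 - 0.2 z) = (1 - z/z0) (since 1/z0 = 0.2):
  P(z) = (1 - 0.2 z)(1 + (-0.24) z + (0.81) z^2)
  [check: z-coef -0.24 - (0.2) = -0.44; z^2-coef 0.81 - (0.2)(-0.24) = 0.858; z^3-coef -(0.2)(0.81) = -0.162.]
Remaining roots from the quadratic factor 1 + (-0.24) z + (0.81) z^2:
  Set 1 + (-0.24) z + (0.81) z^2 = 0, i.e. a z^2 + b z + c = 0 with a = 0.81, b = -0.24, c = 1.
  Discriminant D = b^2 - 4ac = (-0.24)^2 - 4*(0.81)*1 = 0.0576 - (3.24) = -3.1824.
  D < 0, so the roots are the complex-conjugate pair z = (-b +/- i sqrt(-D)) / (2a) = 0.1481 +/- 1.1012i.
  For a conjugate pair |z|^2 = z * conj(z) = (product of roots) = c/a = 1/(0.81) = 1.234568, so |z| = sqrt(1.234568) = 1.1111 for both roots.
Moduli of all roots: 5.0000, 1.1111, 1.1111.
All moduli strictly greater than 1? Yes.
Verdict: Stationary.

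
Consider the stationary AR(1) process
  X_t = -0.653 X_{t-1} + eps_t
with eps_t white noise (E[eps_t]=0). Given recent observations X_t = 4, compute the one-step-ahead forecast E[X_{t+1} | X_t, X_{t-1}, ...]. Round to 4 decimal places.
E[X_{t+1} \mid \mathcal F_t] = -2.6120

For an AR(p) model X_t = c + sum_i phi_i X_{t-i} + eps_t, the
one-step-ahead conditional mean is
  E[X_{t+1} | X_t, ...] = c + sum_i phi_i X_{t+1-i}.
Substitute known values:
  E[X_{t+1} | ...] = (-0.653) * (4)
                   = -2.6120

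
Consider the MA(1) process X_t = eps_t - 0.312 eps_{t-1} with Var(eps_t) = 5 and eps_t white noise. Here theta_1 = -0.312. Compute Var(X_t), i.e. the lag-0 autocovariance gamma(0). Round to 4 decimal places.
\gamma(0) = 5.4867

For an MA(q) process X_t = eps_t + sum_i theta_i eps_{t-i} with
Var(eps_t) = sigma^2, the variance is
  gamma(0) = sigma^2 * (1 + sum_i theta_i^2).
  sum_i theta_i^2 = (-0.312)^2 = 0.097344.
  gamma(0) = 5 * (1 + 0.097344) = 5 * 1.097344 = 5.48672, which rounds to 5.4867.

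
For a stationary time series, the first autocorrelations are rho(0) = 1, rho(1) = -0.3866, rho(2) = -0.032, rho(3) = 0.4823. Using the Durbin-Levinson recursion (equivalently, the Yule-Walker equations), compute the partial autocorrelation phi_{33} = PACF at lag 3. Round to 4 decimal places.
\phi_{33} = 0.4740

The PACF at lag k is phi_{kk}, the last component of the solution
to the Yule-Walker system G_k phi = r_k where
  (G_k)_{ij} = rho(|i - j|), (r_k)_i = rho(i), i,j = 1..k.
Equivalently, Durbin-Levinson gives phi_{kk} iteratively:
  phi_{11} = rho(1)
  phi_{kk} = [rho(k) - sum_{j=1..k-1} phi_{k-1,j} rho(k-j)]
            / [1 - sum_{j=1..k-1} phi_{k-1,j} rho(j)],
  phi_{k,j} = phi_{k-1,j} - phi_{kk} phi_{k-1,k-j},  j = 1..k-1.
Step k = 1:
  phi_11 = rho(1) = -0.3866.
Step k = 2:
  phi_22 = [rho(2) - phi_11 rho(1)] / [1 - phi_11 rho(1)] = [-0.032 - (-0.3866)(-0.3866)] / [1 - (-0.3866)(-0.3866)]
         = -0.18145956 / 0.85054044 = -0.213346.
  Update: phi_21 = phi_11 - phi_22 phi_11 = -0.3866 - (-0.213346)(-0.3866) = -0.46908.
Step k = 3:
  phi_33 = [rho(3) - phi_21 rho(2) - phi_22 rho(1)] / [1 - phi_21 rho(1) - phi_22 rho(2)]
    numerator   = 0.4823 - (-0.46908)(-0.032) - (-0.213346)(-0.3866) = 0.38480982
    denominator = 1 - (-0.46908)(-0.3866) - (-0.213346)(-0.032) = 0.81182673
  phi_33 = 0.38480982 / 0.81182673 = 0.474.
Therefore phi_{33} = 0.4740.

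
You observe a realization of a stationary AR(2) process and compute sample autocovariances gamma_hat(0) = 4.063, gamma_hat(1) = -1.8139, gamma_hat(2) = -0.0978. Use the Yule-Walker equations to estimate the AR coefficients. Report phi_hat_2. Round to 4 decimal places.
\hat\phi_{2} = -0.2790

The Yule-Walker equations for an AR(p) process read, in matrix form,
  Gamma_p phi = r_p,   with   (Gamma_p)_{ij} = gamma(|i - j|),
                       (r_p)_i = gamma(i),   i,j = 1..p.
Substitute the sample gammas (Toeplitz matrix and right-hand side of size 2):
  Gamma_p = [[4.063, -1.8139], [-1.8139, 4.063]]
  r_p     = [-1.8139, -0.0978]
Written out:
  4.063 phi_1 - 1.8139 phi_2 = -1.8139
  -1.8139 phi_1 + 4.063 phi_2 = -0.0978
Solve by Cramer's rule:
  det = gamma(0)^2 - gamma(1)^2 = (4.063)^2 - (-1.8139)^2 = 16.507969 - 3.29023321 = 13.21773579
  phi_hat_1 = [gamma(1) gamma(0) - gamma(1) gamma(2)] / det = [(-1.8139)(4.063) - (-1.8139)(-0.0978)] / 13.21773579 = -7.54727512 / 13.21773579 = -0.571
  phi_hat_2 = [gamma(0) gamma(2) - gamma(1)^2] / det = [(4.063)(-0.0978) - (-1.8139)^2] / 13.21773579 = -3.68759461 / 13.21773579 = -0.279
So phi_hat = [-0.5710, -0.2790].
Therefore phi_hat_2 = -0.2790.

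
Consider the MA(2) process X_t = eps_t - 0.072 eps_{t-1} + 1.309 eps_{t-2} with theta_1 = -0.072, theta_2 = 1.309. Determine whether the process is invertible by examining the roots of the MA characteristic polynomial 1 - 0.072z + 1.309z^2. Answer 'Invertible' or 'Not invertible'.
\text{Not invertible}

The MA(q) characteristic polynomial is P(z) = 1 - 0.072z + 1.309z^2.
Invertibility requires all roots to lie outside the unit circle, i.e. |z| > 1 for every root.
Set 1 + (-0.072) z + (1.309) z^2 = 0, i.e. a z^2 + b z + c = 0 with a = 1.309, b = -0.072, c = 1.
Discriminant D = b^2 - 4ac = (-0.072)^2 - 4*(1.309)*1 = 0.005184 - (5.236) = -5.230816.
D < 0, so the roots are the complex-conjugate pair z = (-b +/- i sqrt(-D)) / (2a) = 0.0275 +/- 0.8736i.
For a conjugate pair |z|^2 = z * conj(z) = (product of roots) = c/a = 1/(1.309) = 0.763942, so |z| = sqrt(0.763942) = 0.874 for both roots.
Moduli of all roots: 0.8740, 0.8740.
All moduli strictly greater than 1? No.
Verdict: Not invertible.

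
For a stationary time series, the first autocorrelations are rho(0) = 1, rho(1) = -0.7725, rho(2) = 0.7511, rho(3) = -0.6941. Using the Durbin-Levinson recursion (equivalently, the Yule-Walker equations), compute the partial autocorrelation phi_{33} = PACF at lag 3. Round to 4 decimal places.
\phi_{33} = -0.1170

The PACF at lag k is phi_{kk}, the last component of the solution
to the Yule-Walker system G_k phi = r_k where
  (G_k)_{ij} = rho(|i - j|), (r_k)_i = rho(i), i,j = 1..k.
Equivalently, Durbin-Levinson gives phi_{kk} iteratively:
  phi_{11} = rho(1)
  phi_{kk} = [rho(k) - sum_{j=1..k-1} phi_{k-1,j} rho(k-j)]
            / [1 - sum_{j=1..k-1} phi_{k-1,j} rho(j)],
  phi_{k,j} = phi_{k-1,j} - phi_{kk} phi_{k-1,k-j},  j = 1..k-1.
Step k = 1:
  phi_11 = rho(1) = -0.7725.
Step k = 2:
  phi_22 = [rho(2) - phi_11 rho(1)] / [1 - phi_11 rho(1)] = [0.7511 - (-0.7725)(-0.7725)] / [1 - (-0.7725)(-0.7725)]
         = 0.15434375 / 0.40324375 = 0.382755.
  Update: phi_21 = phi_11 - phi_22 phi_11 = -0.7725 - (0.382755)(-0.7725) = -0.476821.
Step k = 3:
  phi_33 = [rho(3) - phi_21 rho(2) - phi_22 rho(1)] / [1 - phi_21 rho(1) - phi_22 rho(2)]
    numerator   = -0.6941 - (-0.476821)(0.7511) - (0.382755)(-0.7725) = -0.04028085
    denominator = 1 - (-0.476821)(-0.7725) - (0.382755)(0.7511) = 0.34416784
  phi_33 = -0.04028085 / 0.34416784 = -0.117.
Therefore phi_{33} = -0.1170.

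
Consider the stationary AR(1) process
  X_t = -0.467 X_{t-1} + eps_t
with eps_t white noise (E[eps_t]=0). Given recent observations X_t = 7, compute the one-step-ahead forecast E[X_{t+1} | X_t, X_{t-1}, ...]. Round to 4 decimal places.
E[X_{t+1} \mid \mathcal F_t] = -3.2690

For an AR(p) model X_t = c + sum_i phi_i X_{t-i} + eps_t, the
one-step-ahead conditional mean is
  E[X_{t+1} | X_t, ...] = c + sum_i phi_i X_{t+1-i}.
Substitute known values:
  E[X_{t+1} | ...] = (-0.467) * (7)
                   = -3.2690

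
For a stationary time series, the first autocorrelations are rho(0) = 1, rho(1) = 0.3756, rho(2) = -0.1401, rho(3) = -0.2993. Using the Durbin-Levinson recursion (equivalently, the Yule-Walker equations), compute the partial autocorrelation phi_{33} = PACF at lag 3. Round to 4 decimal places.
\phi_{33} = -0.1389

The PACF at lag k is phi_{kk}, the last component of the solution
to the Yule-Walker system G_k phi = r_k where
  (G_k)_{ij} = rho(|i - j|), (r_k)_i = rho(i), i,j = 1..k.
Equivalently, Durbin-Levinson gives phi_{kk} iteratively:
  phi_{11} = rho(1)
  phi_{kk} = [rho(k) - sum_{j=1..k-1} phi_{k-1,j} rho(k-j)]
            / [1 - sum_{j=1..k-1} phi_{k-1,j} rho(j)],
  phi_{k,j} = phi_{k-1,j} - phi_{kk} phi_{k-1,k-j},  j = 1..k-1.
Step k = 1:
  phi_11 = rho(1) = 0.3756.
Step k = 2:
  phi_22 = [rho(2) - phi_11 rho(1)] / [1 - phi_11 rho(1)] = [-0.1401 - (0.3756)(0.3756)] / [1 - (0.3756)(0.3756)]
         = -0.28117536 / 0.85892464 = -0.327357.
  Update: phi_21 = phi_11 - phi_22 phi_11 = 0.3756 - (-0.327357)(0.3756) = 0.498555.
Step k = 3:
  phi_33 = [rho(3) - phi_21 rho(2) - phi_22 rho(1)] / [1 - phi_21 rho(1) - phi_22 rho(2)]
    numerator   = -0.2993 - (0.498555)(-0.1401) - (-0.327357)(0.3756) = -0.10649693
    denominator = 1 - (0.498555)(0.3756) - (-0.327357)(-0.1401) = 0.7668798
  phi_33 = -0.10649693 / 0.7668798 = -0.1389.
Therefore phi_{33} = -0.1389.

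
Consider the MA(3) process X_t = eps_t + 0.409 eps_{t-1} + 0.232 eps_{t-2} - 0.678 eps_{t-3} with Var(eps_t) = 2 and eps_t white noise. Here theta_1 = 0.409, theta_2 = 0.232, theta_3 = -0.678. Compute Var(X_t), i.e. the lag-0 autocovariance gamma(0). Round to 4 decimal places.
\gamma(0) = 3.3616

For an MA(q) process X_t = eps_t + sum_i theta_i eps_{t-i} with
Var(eps_t) = sigma^2, the variance is
  gamma(0) = sigma^2 * (1 + sum_i theta_i^2).
  sum_i theta_i^2 = (0.409)^2 + (0.232)^2 + (-0.678)^2 = 0.167281 + 0.053824 + 0.459684 = 0.680789.
  gamma(0) = 2 * (1 + 0.680789) = 2 * 1.680789 = 3.361578, which rounds to 3.3616.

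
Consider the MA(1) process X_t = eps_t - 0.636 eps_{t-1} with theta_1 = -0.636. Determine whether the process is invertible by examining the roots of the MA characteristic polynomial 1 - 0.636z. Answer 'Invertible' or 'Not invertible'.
\text{Invertible}

The MA(q) characteristic polynomial is P(z) = 1 - 0.636z.
Invertibility requires all roots to lie outside the unit circle, i.e. |z| > 1 for every root.
This is linear in z: 1 + (-0.636) z = 0  =>  z = -1/(-0.636) = 1.572327,  |z| = 1.572327.
Moduli of all roots: 1.5723.
All moduli strictly greater than 1? Yes.
Verdict: Invertible.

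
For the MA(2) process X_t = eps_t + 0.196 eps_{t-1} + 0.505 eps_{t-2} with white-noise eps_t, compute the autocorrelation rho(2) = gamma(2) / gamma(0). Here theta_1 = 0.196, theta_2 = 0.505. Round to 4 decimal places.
\rho(2) = 0.3904

For an MA(q) process with theta_0 = 1, the autocovariance is
  gamma(k) = sigma^2 * sum_{i=0..q-k} theta_i * theta_{i+k},
and rho(k) = gamma(k) / gamma(0). Sigma^2 cancels.
  numerator   = (1)*(0.505) = 0.505.
  denominator = (1)^2 + (0.196)^2 + (0.505)^2 = 1.293441.
  rho(2) = 0.505 / 1.293441 = 0.3904.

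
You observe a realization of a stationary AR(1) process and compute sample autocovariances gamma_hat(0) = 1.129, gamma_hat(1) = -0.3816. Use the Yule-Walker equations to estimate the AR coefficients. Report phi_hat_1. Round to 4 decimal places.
\hat\phi_{1} = -0.3380

The Yule-Walker equations for an AR(p) process read, in matrix form,
  Gamma_p phi = r_p,   with   (Gamma_p)_{ij} = gamma(|i - j|),
                       (r_p)_i = gamma(i),   i,j = 1..p.
Substitute the sample gammas (Toeplitz matrix and right-hand side of size 1):
  Gamma_p = [[1.129]]
  r_p     = [-0.3816]
With p = 1 this is the single equation gamma(0) phi_1 = gamma(1):
  phi_hat_1 = gamma(1) / gamma(0) = -0.3816 / 1.129 = -0.3380.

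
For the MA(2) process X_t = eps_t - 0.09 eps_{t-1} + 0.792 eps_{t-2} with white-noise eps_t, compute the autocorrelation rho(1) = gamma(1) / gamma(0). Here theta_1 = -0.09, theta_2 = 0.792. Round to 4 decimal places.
\rho(1) = -0.0986

For an MA(q) process with theta_0 = 1, the autocovariance is
  gamma(k) = sigma^2 * sum_{i=0..q-k} theta_i * theta_{i+k},
and rho(k) = gamma(k) / gamma(0). Sigma^2 cancels.
  numerator   = (1)*(-0.09) + (-0.09)*(0.792) = -0.16128.
  denominator = (1)^2 + (-0.09)^2 + (0.792)^2 = 1.635364.
  rho(1) = -0.16128 / 1.635364 = -0.0986.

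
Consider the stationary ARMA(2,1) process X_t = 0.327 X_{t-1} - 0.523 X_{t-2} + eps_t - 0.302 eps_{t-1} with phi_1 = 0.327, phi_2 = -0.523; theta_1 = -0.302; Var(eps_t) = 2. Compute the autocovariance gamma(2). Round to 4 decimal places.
\gamma(2) = -1.3862

Multiply the model equation by X_{t-k} and take expectations. With theta_0 = psi_0 = 1 and psi_j the MA(infinity) weights, this gives
  gamma(k) - sum_i phi_i gamma(k-i) = c_k,
  c_k = sigma^2 * sum_{j=k..q} theta_j psi_{j-k}   (c_k = 0 for k > q),
using gamma(-m) = gamma(m).
psi-weights needed (psi_j = theta_j + sum_i phi_i psi_{j-i}):
  psi_1 = theta_1 + phi_1 = -0.302 + (0.327) = 0.025
Right-hand sides:
  c_0 = sigma^2 (1 + theta_1 psi_1) = 2 * (1 + (-0.302)(0.025)) = 2 * 0.99245 = 1.9849
  c_1 = sigma^2 theta_1 = 2 * (-0.302) = -0.604
  c_2 = 0
Equations for k = 0, 1, 2 (AR order 2, c_2 = 0):
  (E0) gamma(0) = phi_1 gamma(1) + phi_2 gamma(2) + c_0
  (E1) gamma(1) = phi_1 gamma(0) + phi_2 gamma(1) + c_1
  (E2) gamma(2) = phi_1 gamma(1) + phi_2 gamma(0)
From (E1): gamma(1) = A gamma(0) + B with
  A = phi_1 / (1 - phi_2) = 0.327 / 1.523 = 0.214708,   B = c_1 / (1 - phi_2) = -0.604 / 1.523 = -0.396586.
Insert (E2) into (E0): gamma(0) (1 - phi_2^2) = phi_1 (1 + phi_2) gamma(1) + c_0.
  phi_1 (1 + phi_2) = (0.327)(0.477) = 0.155979,   1 - phi_2^2 = 0.726471.
Replace gamma(1) by A gamma(0) + B and collect gamma(0):
  gamma(0) [0.726471 - (0.155979)(0.214708)] = (0.155979)(-0.396586) + 1.9849
  gamma(0) * 0.692981 = 1.923041
  gamma(0) = 1.923041 / 0.692981 = 2.775027.
  gamma(1) = A gamma(0) + B = (0.214708)(2.775027) + (-0.396586) = 0.199234.
  gamma(2) = phi_1 gamma(1) + phi_2 gamma(0) = (0.327)(0.199234) + (-0.523)(2.775027) = -1.386189.
Therefore gamma(2) = -1.3862 (to 4 decimal places).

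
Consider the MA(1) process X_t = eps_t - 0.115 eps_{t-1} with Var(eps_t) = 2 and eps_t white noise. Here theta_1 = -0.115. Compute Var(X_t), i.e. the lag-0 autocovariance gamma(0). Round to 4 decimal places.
\gamma(0) = 2.0265

For an MA(q) process X_t = eps_t + sum_i theta_i eps_{t-i} with
Var(eps_t) = sigma^2, the variance is
  gamma(0) = sigma^2 * (1 + sum_i theta_i^2).
  sum_i theta_i^2 = (-0.115)^2 = 0.013225.
  gamma(0) = 2 * (1 + 0.013225) = 2 * 1.013225 = 2.02645, which rounds to 2.0265.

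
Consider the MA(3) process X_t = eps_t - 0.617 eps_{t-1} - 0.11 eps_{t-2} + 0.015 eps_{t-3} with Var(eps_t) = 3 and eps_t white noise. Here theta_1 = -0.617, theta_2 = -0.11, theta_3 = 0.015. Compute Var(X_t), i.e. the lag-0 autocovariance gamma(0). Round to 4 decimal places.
\gamma(0) = 4.1790

For an MA(q) process X_t = eps_t + sum_i theta_i eps_{t-i} with
Var(eps_t) = sigma^2, the variance is
  gamma(0) = sigma^2 * (1 + sum_i theta_i^2).
  sum_i theta_i^2 = (-0.617)^2 + (-0.11)^2 + (0.015)^2 = 0.380689 + 0.0121 + 0.000225 = 0.393014.
  gamma(0) = 3 * (1 + 0.393014) = 3 * 1.393014 = 4.179042, which rounds to 4.1790.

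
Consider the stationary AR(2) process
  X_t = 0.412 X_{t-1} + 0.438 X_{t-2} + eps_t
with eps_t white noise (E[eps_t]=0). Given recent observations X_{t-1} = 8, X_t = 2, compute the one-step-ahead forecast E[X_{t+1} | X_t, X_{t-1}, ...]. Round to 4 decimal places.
E[X_{t+1} \mid \mathcal F_t] = 4.3280

For an AR(p) model X_t = c + sum_i phi_i X_{t-i} + eps_t, the
one-step-ahead conditional mean is
  E[X_{t+1} | X_t, ...] = c + sum_i phi_i X_{t+1-i}.
Substitute known values:
  E[X_{t+1} | ...] = (0.412) * (2) + (0.438) * (8)
                   = 4.3280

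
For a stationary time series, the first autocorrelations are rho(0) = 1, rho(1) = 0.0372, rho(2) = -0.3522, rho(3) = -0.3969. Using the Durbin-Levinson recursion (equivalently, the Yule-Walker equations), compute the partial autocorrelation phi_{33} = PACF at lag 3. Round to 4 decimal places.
\phi_{33} = -0.4190

The PACF at lag k is phi_{kk}, the last component of the solution
to the Yule-Walker system G_k phi = r_k where
  (G_k)_{ij} = rho(|i - j|), (r_k)_i = rho(i), i,j = 1..k.
Equivalently, Durbin-Levinson gives phi_{kk} iteratively:
  phi_{11} = rho(1)
  phi_{kk} = [rho(k) - sum_{j=1..k-1} phi_{k-1,j} rho(k-j)]
            / [1 - sum_{j=1..k-1} phi_{k-1,j} rho(j)],
  phi_{k,j} = phi_{k-1,j} - phi_{kk} phi_{k-1,k-j},  j = 1..k-1.
Step k = 1:
  phi_11 = rho(1) = 0.0372.
Step k = 2:
  phi_22 = [rho(2) - phi_11 rho(1)] / [1 - phi_11 rho(1)] = [-0.3522 - (0.0372)(0.0372)] / [1 - (0.0372)(0.0372)]
         = -0.35358384 / 0.99861616 = -0.354074.
  Update: phi_21 = phi_11 - phi_22 phi_11 = 0.0372 - (-0.354074)(0.0372) = 0.050372.
Step k = 3:
  phi_33 = [rho(3) - phi_21 rho(2) - phi_22 rho(1)] / [1 - phi_21 rho(1) - phi_22 rho(2)]
    numerator   = -0.3969 - (0.050372)(-0.3522) - (-0.354074)(0.0372) = -0.3659876
    denominator = 1 - (0.050372)(0.0372) - (-0.354074)(-0.3522) = 0.87342138
  phi_33 = -0.3659876 / 0.87342138 = -0.419.
Therefore phi_{33} = -0.4190.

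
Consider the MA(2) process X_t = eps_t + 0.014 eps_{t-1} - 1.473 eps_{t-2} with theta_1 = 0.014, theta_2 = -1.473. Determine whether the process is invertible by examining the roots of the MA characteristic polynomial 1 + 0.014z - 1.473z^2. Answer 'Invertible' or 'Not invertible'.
\text{Not invertible}

The MA(q) characteristic polynomial is P(z) = 1 + 0.014z - 1.473z^2.
Invertibility requires all roots to lie outside the unit circle, i.e. |z| > 1 for every root.
Set 1 + (0.014) z + (-1.473) z^2 = 0, i.e. a z^2 + b z + c = 0 with a = -1.473, b = 0.014, c = 1.
Discriminant D = b^2 - 4ac = (0.014)^2 - 4*(-1.473)*1 = 0.000196 - (-5.892) = 5.892196.
D >= 0, so the roots are real: z = (-b +/- sqrt(D)) / (2a) = (-0.014 +/- 2.427385) / (-2.946).
  z_1 = (-0.014 + 2.427385) / (-2.946) = -0.8192,   |z_1| = 0.8192.
  z_2 = (-0.014 - 2.427385) / (-2.946) = 0.8287,   |z_2| = 0.8287.
Moduli of all roots: 0.8192, 0.8287.
All moduli strictly greater than 1? No.
Verdict: Not invertible.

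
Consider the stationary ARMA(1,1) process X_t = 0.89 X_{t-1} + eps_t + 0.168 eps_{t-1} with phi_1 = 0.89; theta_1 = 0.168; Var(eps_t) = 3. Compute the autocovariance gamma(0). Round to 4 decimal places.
\gamma(0) = 19.1524

Multiply the model equation by X_{t-k} and take expectations. With theta_0 = psi_0 = 1 and psi_j the MA(infinity) weights, this gives
  gamma(k) - sum_i phi_i gamma(k-i) = c_k,
  c_k = sigma^2 * sum_{j=k..q} theta_j psi_{j-k}   (c_k = 0 for k > q),
using gamma(-m) = gamma(m).
psi-weights needed (psi_j = theta_j + sum_i phi_i psi_{j-i}):
  psi_1 = theta_1 + phi_1 = 0.168 + (0.89) = 1.058
Right-hand sides:
  c_0 = sigma^2 (1 + theta_1 psi_1) = 3 * (1 + (0.168)(1.058)) = 3 * 1.177744 = 3.533232
  c_1 = sigma^2 theta_1 = 3 * (0.168) = 0.504
  c_2 = 0
Equations for k = 0 and k = 1 (AR order 1):
  gamma(0) = phi_1 gamma(1) + c_0
  gamma(1) = phi_1 gamma(0) + c_1
Substituting the second into the first: gamma(0) (1 - phi_1^2) = c_0 + phi_1 c_1, so
  gamma(0) = (c_0 + phi_1 c_1) / (1 - phi_1^2) = (3.533232 + (0.89)(0.504)) / (1 - (0.89)^2) = 3.981792 / 0.2079 = 19.152439.
Therefore gamma(0) = 19.1524 (to 4 decimal places).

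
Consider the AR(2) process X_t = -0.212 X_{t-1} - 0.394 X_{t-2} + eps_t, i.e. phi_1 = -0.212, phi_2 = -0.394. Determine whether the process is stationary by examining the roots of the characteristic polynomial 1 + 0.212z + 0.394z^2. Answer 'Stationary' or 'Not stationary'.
\text{Stationary}

The AR(p) characteristic polynomial is P(z) = 1 + 0.212z + 0.394z^2.
Stationarity requires all roots to lie outside the unit circle, i.e. |z| > 1 for every root.
Set 1 + (0.212) z + (0.394) z^2 = 0, i.e. a z^2 + b z + c = 0 with a = 0.394, b = 0.212, c = 1.
Discriminant D = b^2 - 4ac = (0.212)^2 - 4*(0.394)*1 = 0.044944 - (1.576) = -1.531056.
D < 0, so the roots are the complex-conjugate pair z = (-b +/- i sqrt(-D)) / (2a) = -0.269 +/- 1.5703i.
For a conjugate pair |z|^2 = z * conj(z) = (product of roots) = c/a = 1/(0.394) = 2.538071, so |z| = sqrt(2.538071) = 1.5931 for both roots.
Moduli of all roots: 1.5931, 1.5931.
All moduli strictly greater than 1? Yes.
Verdict: Stationary.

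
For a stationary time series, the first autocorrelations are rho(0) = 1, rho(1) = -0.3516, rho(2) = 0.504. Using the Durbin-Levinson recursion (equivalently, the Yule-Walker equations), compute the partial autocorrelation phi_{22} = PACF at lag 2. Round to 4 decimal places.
\phi_{22} = 0.4340

The PACF at lag k is phi_{kk}, the last component of the solution
to the Yule-Walker system G_k phi = r_k where
  (G_k)_{ij} = rho(|i - j|), (r_k)_i = rho(i), i,j = 1..k.
Equivalently, Durbin-Levinson gives phi_{kk} iteratively:
  phi_{11} = rho(1)
  phi_{kk} = [rho(k) - sum_{j=1..k-1} phi_{k-1,j} rho(k-j)]
            / [1 - sum_{j=1..k-1} phi_{k-1,j} rho(j)],
  phi_{k,j} = phi_{k-1,j} - phi_{kk} phi_{k-1,k-j},  j = 1..k-1.
Step k = 1:
  phi_11 = rho(1) = -0.3516.
Step k = 2:
  phi_22 = [rho(2) - phi_11 rho(1)] / [1 - phi_11 rho(1)] = [0.504 - (-0.3516)(-0.3516)] / [1 - (-0.3516)(-0.3516)]
         = 0.38037744 / 0.87637744 = 0.434.
Therefore phi_{22} = 0.4340.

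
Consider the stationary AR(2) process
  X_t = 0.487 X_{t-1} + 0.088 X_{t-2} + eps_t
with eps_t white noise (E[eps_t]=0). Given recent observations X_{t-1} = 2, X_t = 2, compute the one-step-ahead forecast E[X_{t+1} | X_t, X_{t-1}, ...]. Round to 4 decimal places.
E[X_{t+1} \mid \mathcal F_t] = 1.1500

For an AR(p) model X_t = c + sum_i phi_i X_{t-i} + eps_t, the
one-step-ahead conditional mean is
  E[X_{t+1} | X_t, ...] = c + sum_i phi_i X_{t+1-i}.
Substitute known values:
  E[X_{t+1} | ...] = (0.487) * (2) + (0.088) * (2)
                   = 1.1500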